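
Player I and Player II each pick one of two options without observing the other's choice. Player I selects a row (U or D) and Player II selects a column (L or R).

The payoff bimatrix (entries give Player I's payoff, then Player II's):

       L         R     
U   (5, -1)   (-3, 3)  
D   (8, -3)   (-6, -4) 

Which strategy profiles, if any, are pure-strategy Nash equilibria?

(U, R) and (D, L)

(U, L): Player I prefers D (8 > 5); Player II prefers R (3 > -1) — not an equilibrium.
(U, R): Player I gets -3 ≥ -6 from D, and Player II gets 3 ≥ -1 from L — Nash equilibrium.
(D, L): Player I gets 8 ≥ 5 from U, and Player II gets -3 ≥ -4 from R — Nash equilibrium.
(D, R): Player I prefers U (-3 > -6); Player II prefers L (-3 > -4) — not an equilibrium.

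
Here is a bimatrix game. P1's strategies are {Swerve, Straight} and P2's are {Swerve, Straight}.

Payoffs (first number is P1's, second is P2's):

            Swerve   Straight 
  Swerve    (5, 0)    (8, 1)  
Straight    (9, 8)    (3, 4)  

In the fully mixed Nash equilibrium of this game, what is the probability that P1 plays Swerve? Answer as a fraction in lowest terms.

4/5

Let r be the probability that P1 plays Swerve. In a completely mixed equilibrium, P2 must be indifferent between Swerve and Straight.
P2's expected payoff from Swerve is 8(1−r); from Straight it is r + 4(1−r).
Setting these equal: −8r + 8 = −3r + 4, so r = 4/5.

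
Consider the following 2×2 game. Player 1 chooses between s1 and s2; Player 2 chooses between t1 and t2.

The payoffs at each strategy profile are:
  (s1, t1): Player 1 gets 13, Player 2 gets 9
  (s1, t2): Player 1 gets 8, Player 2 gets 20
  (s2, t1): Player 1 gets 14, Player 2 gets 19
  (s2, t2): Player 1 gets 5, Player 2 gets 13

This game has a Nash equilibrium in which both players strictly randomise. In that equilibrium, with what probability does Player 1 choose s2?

11/17

Let p be the probability that Player 1 plays s1. In a completely mixed equilibrium, Player 2 must be indifferent between t1 and t2.
Player 2's expected payoff from t1 is 9p + 19(1−p); from t2 it is 20p + 13(1−p).
Setting these equal: −10p + 19 = 7p + 13, so p = 6/17.
Therefore Player 1 plays s2 with probability 1 − 6/17 = 11/17.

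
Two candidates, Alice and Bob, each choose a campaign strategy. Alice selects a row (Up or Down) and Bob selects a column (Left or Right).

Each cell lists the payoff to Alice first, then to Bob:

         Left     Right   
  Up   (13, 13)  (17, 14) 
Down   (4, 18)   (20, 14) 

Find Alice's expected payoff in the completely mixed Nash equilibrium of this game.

First find q, the probability Bob plays Left, from Alice's indifference between Up and Down: 13q + 17(1−q) = 4q + 20(1−q), giving q = 1/4.
Since Alice is indifferent in equilibrium, Alice's expected payoff equals the payoff from either row against (1/4, 3/4). Using Up: 13(1/4) + 17(3/4) = 16.

16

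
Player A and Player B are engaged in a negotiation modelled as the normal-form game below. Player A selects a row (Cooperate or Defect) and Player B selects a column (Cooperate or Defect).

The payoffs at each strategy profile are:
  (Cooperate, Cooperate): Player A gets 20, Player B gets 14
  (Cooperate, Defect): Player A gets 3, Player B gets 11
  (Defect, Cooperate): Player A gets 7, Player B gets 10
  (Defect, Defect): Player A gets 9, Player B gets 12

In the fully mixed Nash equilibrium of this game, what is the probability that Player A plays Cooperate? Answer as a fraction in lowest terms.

2/5

Let p be the probability that Player A plays Cooperate. In a completely mixed equilibrium, Player B must be indifferent between Cooperate and Defect.
Player B's expected payoff from Cooperate is 14p + 10(1−p); from Defect it is 11p + 12(1−p).
Setting these equal: 4p + 10 = −p + 12, so p = 2/5.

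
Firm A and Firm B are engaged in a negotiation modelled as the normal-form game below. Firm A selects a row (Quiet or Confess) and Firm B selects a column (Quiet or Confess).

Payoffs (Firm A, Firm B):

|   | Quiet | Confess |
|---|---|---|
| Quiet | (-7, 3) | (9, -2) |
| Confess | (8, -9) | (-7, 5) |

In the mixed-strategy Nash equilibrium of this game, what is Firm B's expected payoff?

-3/19

First find x, the probability Firm A plays Quiet, from Firm B's indifference between Quiet and Confess: 3x − 9(1−x) = −2x + 5(1−x), giving x = 14/19.
Since Firm B is indifferent in equilibrium, Firm B's expected payoff equals the payoff from either column against (14/19, 5/19). Using Quiet: 3(14/19) − 9(5/19) = -3/19.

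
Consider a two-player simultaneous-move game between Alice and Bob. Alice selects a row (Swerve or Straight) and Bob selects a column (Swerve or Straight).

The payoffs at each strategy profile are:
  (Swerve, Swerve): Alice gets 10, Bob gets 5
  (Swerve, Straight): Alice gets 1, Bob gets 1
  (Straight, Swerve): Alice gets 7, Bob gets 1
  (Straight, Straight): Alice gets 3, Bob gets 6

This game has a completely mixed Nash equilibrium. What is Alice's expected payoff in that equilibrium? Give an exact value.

First find q, the probability Bob plays Swerve, from Alice's indifference between Swerve and Straight: 10q + (1−q) = 7q + 3(1−q), giving q = 2/5.
Since Alice is indifferent in equilibrium, Alice's expected payoff equals the payoff from either row against (2/5, 3/5). Using Swerve: 10(2/5) + (3/5) = 23/5.

23/5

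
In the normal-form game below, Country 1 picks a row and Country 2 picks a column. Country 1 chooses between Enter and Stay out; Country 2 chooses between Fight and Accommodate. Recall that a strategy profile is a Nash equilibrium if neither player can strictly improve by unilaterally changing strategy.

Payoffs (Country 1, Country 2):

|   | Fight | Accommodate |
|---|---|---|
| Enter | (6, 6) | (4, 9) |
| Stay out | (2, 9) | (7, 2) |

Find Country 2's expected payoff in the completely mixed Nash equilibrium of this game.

First find p, the probability Country 1 plays Enter, from Country 2's indifference between Fight and Accommodate: 6p + 9(1−p) = 9p + 2(1−p), giving p = 7/10.
Since Country 2 is indifferent in equilibrium, Country 2's expected payoff equals the payoff from either column against (7/10, 3/10). Using Fight: 6(7/10) + 9(3/10) = 69/10.

69/10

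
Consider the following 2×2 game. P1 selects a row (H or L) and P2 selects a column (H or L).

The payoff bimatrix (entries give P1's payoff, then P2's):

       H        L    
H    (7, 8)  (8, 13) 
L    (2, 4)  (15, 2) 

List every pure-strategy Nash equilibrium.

(H, H): P2 prefers L (13 > 8) — not an equilibrium.
(H, L): P1 prefers L (15 > 8) — not an equilibrium.
(L, H): P1 prefers H (7 > 2) — not an equilibrium.
(L, L): P2 prefers H (4 > 2) — not an equilibrium.

none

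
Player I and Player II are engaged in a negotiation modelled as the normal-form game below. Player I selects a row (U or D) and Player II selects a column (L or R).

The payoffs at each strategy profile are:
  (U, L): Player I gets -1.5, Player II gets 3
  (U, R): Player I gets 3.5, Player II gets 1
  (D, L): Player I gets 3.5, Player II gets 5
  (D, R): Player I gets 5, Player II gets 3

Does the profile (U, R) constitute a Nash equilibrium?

No

At (U, R), Player I earns 3.5; switching to D would give 5, so Player I would deviate.
Player II earns 1; switching to L would give 3, so Player II would deviate.
Since at least one player can profitably deviate, this is not a Nash equilibrium.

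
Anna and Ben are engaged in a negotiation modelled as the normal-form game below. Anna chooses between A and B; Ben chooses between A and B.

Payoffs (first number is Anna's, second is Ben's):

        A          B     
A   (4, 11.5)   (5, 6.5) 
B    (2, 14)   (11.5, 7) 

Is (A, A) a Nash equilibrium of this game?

At (A, A), Anna earns 4; switching to B would give 2, so Anna has no profitable deviation.
Ben earns 11.5; switching to B would give 6.5, so Ben has no profitable deviation.
Neither player can gain by a unilateral deviation, so this profile is a Nash equilibrium.

Yes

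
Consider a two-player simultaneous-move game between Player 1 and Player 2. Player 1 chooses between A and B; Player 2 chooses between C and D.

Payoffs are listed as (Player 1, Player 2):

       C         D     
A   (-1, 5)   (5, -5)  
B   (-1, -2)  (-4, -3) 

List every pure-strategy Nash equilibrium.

(A, C) and (B, C)

(A, C): Player 1 gets -1 ≥ -1 from B, and Player 2 gets 5 ≥ -5 from D — Nash equilibrium.
(A, D): Player 2 prefers C (5 > -5) — not an equilibrium.
(B, C): Player 1 gets -1 ≥ -1 from A, and Player 2 gets -2 ≥ -3 from D — Nash equilibrium.
(B, D): Player 1 prefers A (5 > -4); Player 2 prefers C (-2 > -3) — not an equilibrium.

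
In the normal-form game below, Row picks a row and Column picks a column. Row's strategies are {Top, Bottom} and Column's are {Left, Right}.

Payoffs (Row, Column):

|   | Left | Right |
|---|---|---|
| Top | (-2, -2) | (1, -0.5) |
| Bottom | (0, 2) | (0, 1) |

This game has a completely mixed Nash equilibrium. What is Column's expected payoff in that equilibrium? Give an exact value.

First find p, the probability Row plays Top, from Column's indifference between Left and Right: −2p + 2(1−p) = −0.5p + (1−p), giving p = 2/5.
Since Column is indifferent in equilibrium, Column's expected payoff equals the payoff from either column against (2/5, 3/5). Using Left: −2(2/5) + 2(3/5) = 2/5.

2/5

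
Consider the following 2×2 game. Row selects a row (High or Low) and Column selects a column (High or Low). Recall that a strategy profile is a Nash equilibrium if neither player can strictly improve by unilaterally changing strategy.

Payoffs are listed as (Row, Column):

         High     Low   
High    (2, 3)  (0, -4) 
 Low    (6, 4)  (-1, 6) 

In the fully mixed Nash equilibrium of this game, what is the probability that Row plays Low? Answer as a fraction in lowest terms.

Let r be the probability that Row plays High. In a completely mixed equilibrium, Column must be indifferent between High and Low.
Column's expected payoff from High is 3r + 4(1−r); from Low it is −4r + 6(1−r).
Setting these equal: −r + 4 = −10r + 6, so r = 2/9.
Therefore Row plays Low with probability 1 − 2/9 = 7/9.

7/9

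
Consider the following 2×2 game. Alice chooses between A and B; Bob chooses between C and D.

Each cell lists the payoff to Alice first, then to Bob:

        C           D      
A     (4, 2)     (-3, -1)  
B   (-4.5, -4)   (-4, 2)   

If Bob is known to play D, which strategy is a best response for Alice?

A

Against D, Alice earns -3 from A and -4 from B.
So A is the best response.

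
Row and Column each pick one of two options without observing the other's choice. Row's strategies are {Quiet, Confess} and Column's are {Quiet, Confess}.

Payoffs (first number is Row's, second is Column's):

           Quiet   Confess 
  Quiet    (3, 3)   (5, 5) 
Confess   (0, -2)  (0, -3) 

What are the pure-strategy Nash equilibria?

(Quiet, Confess)

(Quiet, Quiet): Column prefers Confess (5 > 3) — not an equilibrium.
(Quiet, Confess): Row gets 5 ≥ 0 from Confess, and Column gets 5 ≥ 3 from Quiet — Nash equilibrium.
(Confess, Quiet): Row prefers Quiet (3 > 0) — not an equilibrium.
(Confess, Confess): Row prefers Quiet (5 > 0); Column prefers Quiet (-2 > -3) — not an equilibrium.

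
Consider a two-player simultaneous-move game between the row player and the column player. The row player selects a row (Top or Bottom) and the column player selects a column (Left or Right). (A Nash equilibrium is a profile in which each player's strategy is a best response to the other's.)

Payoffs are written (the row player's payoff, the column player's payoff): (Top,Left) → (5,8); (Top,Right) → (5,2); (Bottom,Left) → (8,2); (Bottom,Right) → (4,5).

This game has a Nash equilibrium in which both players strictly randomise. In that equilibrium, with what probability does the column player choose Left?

1/4

Let c be the probability that the column player plays Left. In a completely mixed equilibrium, the row player must be indifferent between Top and Bottom.
The row player's expected payoff from Top is 5c + 5(1−c); from Bottom it is 8c + 4(1−c).
Setting these equal: 5 = 4c + 4, so c = 1/4.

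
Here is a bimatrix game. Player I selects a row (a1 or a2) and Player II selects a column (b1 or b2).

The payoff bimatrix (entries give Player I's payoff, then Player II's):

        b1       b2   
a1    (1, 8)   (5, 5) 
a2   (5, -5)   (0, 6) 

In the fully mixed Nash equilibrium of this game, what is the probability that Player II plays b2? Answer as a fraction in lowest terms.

Let c be the probability that Player II plays b1. In a completely mixed equilibrium, Player I must be indifferent between a1 and a2.
Player I's expected payoff from a1 is c + 5(1−c); from a2 it is 5c.
Setting these equal: −4c + 5 = 5c, so c = 5/9.
Therefore Player II plays b2 with probability 1 − 5/9 = 4/9.

4/9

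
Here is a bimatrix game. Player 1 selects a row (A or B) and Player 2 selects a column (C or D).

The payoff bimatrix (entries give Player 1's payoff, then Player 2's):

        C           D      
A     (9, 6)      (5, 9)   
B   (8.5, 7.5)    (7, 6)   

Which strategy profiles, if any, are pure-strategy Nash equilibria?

(A, C): Player 2 prefers D (9 > 6) — not an equilibrium.
(A, D): Player 1 prefers B (7 > 5) — not an equilibrium.
(B, C): Player 1 prefers A (9 > 8.5) — not an equilibrium.
(B, D): Player 2 prefers C (7.5 > 6) — not an equilibrium.

none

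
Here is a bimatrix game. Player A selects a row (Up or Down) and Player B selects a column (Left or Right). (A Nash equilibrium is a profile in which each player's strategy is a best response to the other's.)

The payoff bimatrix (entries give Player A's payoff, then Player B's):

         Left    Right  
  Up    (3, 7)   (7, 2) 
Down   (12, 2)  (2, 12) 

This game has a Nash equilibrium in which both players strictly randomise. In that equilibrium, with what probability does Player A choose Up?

Let r be the probability that Player A plays Up. In a completely mixed equilibrium, Player B must be indifferent between Left and Right.
Player B's expected payoff from Left is 7r + 2(1−r); from Right it is 2r + 12(1−r).
Setting these equal: 5r + 2 = −10r + 12, so r = 2/3.

2/3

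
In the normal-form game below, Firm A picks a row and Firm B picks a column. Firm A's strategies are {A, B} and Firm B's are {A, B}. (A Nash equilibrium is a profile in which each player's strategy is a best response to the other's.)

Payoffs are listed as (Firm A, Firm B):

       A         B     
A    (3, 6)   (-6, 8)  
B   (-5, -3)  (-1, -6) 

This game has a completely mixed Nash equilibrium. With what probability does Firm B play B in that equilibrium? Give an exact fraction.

Let y be the probability that Firm B plays A. In a completely mixed equilibrium, Firm A must be indifferent between A and B.
Firm A's expected payoff from A is 3y − 6(1−y); from B it is −5y − (1−y).
Setting these equal: 9y − 6 = −4y − 1, so y = 5/13.
Therefore Firm B plays B with probability 1 − 5/13 = 8/13.

8/13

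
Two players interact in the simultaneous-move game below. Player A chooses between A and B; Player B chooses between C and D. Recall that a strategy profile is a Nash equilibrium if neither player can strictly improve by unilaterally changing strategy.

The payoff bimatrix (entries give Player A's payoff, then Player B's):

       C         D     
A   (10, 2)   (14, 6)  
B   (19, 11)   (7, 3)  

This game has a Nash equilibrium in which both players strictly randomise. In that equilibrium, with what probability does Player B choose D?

Let y be the probability that Player B plays C. In a completely mixed equilibrium, Player A must be indifferent between A and B.
Player A's expected payoff from A is 10y + 14(1−y); from B it is 19y + 7(1−y).
Setting these equal: −4y + 14 = 12y + 7, so y = 7/16.
Therefore Player B plays D with probability 1 − 7/16 = 9/16.

9/16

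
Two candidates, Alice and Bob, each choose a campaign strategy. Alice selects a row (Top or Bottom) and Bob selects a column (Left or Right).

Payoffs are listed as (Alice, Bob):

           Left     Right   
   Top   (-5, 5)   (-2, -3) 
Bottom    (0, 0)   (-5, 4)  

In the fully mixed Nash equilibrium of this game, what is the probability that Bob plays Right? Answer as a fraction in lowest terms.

Let q be the probability that Bob plays Left. In a completely mixed equilibrium, Alice must be indifferent between Top and Bottom.
Alice's expected payoff from Top is −5q − 2(1−q); from Bottom it is −5(1−q).
Setting these equal: −3q − 2 = 5q − 5, so q = 3/8.
Therefore Bob plays Right with probability 1 − 3/8 = 5/8.

5/8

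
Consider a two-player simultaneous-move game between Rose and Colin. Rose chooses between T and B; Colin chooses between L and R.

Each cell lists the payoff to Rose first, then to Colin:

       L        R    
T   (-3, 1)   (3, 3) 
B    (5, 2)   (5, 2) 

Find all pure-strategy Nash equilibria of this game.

(B, L) and (B, R)

(T, L): Rose prefers B (5 > -3); Colin prefers R (3 > 1) — not an equilibrium.
(T, R): Rose prefers B (5 > 3) — not an equilibrium.
(B, L): Rose gets 5 ≥ -3 from T, and Colin gets 2 ≥ 2 from R — Nash equilibrium.
(B, R): Rose gets 5 ≥ 3 from T, and Colin gets 2 ≥ 2 from L — Nash equilibrium.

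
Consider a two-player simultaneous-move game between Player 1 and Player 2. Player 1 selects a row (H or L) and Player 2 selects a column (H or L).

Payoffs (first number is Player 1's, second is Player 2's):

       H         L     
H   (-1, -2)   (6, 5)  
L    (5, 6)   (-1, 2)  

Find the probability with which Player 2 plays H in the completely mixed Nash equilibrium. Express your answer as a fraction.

7/13

Let y be the probability that Player 2 plays H. In a completely mixed equilibrium, Player 1 must be indifferent between H and L.
Player 1's expected payoff from H is −y + 6(1−y); from L it is 5y − (1−y).
Setting these equal: −7y + 6 = 6y − 1, so y = 7/13.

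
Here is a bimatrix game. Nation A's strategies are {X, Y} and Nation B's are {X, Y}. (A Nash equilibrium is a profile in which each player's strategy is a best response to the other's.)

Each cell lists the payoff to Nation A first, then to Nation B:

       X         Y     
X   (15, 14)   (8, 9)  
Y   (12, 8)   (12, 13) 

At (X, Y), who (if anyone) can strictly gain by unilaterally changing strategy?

Both

Nation A at (X, Y) earns 8; deviating to Y yields 12 — a strict improvement.
Nation B earns 9; deviating to X yields 14 — a strict improvement.
Both Nation A and Nation B have strictly profitable deviations.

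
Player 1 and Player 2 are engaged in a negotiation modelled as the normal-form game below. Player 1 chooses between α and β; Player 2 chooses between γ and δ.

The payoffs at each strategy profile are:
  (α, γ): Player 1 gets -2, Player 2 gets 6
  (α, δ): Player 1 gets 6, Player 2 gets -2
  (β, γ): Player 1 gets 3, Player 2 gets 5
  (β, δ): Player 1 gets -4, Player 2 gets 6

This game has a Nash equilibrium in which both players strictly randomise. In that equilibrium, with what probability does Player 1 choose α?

Let p be the probability that Player 1 plays α. In a completely mixed equilibrium, Player 2 must be indifferent between γ and δ.
Player 2's expected payoff from γ is 6p + 5(1−p); from δ it is −2p + 6(1−p).
Setting these equal: p + 5 = −8p + 6, so p = 1/9.

1/9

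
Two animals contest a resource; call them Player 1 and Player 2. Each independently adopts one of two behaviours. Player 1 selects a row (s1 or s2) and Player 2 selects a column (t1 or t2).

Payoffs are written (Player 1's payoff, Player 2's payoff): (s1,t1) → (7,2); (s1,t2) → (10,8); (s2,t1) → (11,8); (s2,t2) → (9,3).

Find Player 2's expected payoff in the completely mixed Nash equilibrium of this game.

First find p, the probability Player 1 plays s1, from Player 2's indifference between t1 and t2: 2p + 8(1−p) = 8p + 3(1−p), giving p = 5/11.
Since Player 2 is indifferent in equilibrium, Player 2's expected payoff equals the payoff from either column against (5/11, 6/11). Using t1: 2(5/11) + 8(6/11) = 58/11.

58/11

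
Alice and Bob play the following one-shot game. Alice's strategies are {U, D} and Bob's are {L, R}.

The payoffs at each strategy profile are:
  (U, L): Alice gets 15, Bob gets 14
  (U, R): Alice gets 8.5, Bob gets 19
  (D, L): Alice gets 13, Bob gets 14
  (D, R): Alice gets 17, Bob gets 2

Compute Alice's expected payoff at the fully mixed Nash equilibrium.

289/21

First find y, the probability Bob plays L, from Alice's indifference between U and D: 15y + 8.5(1−y) = 13y + 17(1−y), giving y = 17/21.
Since Alice is indifferent in equilibrium, Alice's expected payoff equals the payoff from either row against (17/21, 4/21). Using U: 15(17/21) + 8.5(4/21) = 289/21.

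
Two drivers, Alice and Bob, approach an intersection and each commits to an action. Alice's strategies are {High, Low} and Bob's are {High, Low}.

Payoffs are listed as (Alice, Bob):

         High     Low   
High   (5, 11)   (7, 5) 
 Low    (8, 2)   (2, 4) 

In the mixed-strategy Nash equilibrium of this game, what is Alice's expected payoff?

23/4

First find y, the probability Bob plays High, from Alice's indifference between High and Low: 5y + 7(1−y) = 8y + 2(1−y), giving y = 5/8.
Since Alice is indifferent in equilibrium, Alice's expected payoff equals the payoff from either row against (5/8, 3/8). Using High: 5(5/8) + 7(3/8) = 23/4.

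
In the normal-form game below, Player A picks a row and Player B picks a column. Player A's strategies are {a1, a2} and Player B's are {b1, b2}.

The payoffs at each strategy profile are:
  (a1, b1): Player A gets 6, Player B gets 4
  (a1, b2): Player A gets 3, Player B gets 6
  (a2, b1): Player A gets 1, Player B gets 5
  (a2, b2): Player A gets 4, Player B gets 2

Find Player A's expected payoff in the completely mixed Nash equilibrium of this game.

7/2

First find q, the probability Player B plays b1, from Player A's indifference between a1 and a2: 6q + 3(1−q) = q + 4(1−q), giving q = 1/6.
Since Player A is indifferent in equilibrium, Player A's expected payoff equals the payoff from either row against (1/6, 5/6). Using a1: 6(1/6) + 3(5/6) = 7/2.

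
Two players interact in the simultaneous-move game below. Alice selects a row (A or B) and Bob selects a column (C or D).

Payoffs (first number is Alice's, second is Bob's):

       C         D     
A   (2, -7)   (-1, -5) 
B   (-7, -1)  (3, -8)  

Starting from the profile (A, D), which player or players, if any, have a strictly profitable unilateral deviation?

Alice at (A, D) earns -1; deviating to B yields 3 — a strict improvement.
Bob earns -5; deviating to C yields -7 — not better.
Only Alice has a strictly profitable deviation.

Alice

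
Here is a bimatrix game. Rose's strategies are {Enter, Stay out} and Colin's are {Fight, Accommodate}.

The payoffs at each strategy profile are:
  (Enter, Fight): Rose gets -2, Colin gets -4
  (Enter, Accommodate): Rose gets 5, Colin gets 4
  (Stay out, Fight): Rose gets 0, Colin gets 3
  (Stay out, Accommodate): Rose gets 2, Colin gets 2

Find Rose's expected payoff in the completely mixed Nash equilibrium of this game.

First find y, the probability Colin plays Fight, from Rose's indifference between Enter and Stay out: −2y + 5(1−y) = 2(1−y), giving y = 3/5.
Since Rose is indifferent in equilibrium, Rose's expected payoff equals the payoff from either row against (3/5, 2/5). Using Enter: −2(3/5) + 5(2/5) = 4/5.

4/5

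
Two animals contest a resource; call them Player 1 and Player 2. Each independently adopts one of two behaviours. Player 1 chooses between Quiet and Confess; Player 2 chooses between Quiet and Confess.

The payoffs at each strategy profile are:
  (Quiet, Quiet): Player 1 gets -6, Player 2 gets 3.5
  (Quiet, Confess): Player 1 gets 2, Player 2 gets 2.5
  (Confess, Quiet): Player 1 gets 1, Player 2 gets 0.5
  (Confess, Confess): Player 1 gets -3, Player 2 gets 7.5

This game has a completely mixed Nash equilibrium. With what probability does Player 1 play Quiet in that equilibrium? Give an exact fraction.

7/8

Let p be the probability that Player 1 plays Quiet. In a completely mixed equilibrium, Player 2 must be indifferent between Quiet and Confess.
Player 2's expected payoff from Quiet is 3.5p + 0.5(1−p); from Confess it is 2.5p + 7.5(1−p).
Setting these equal: 3p + 0.5 = −5p + 7.5, so p = 7/8.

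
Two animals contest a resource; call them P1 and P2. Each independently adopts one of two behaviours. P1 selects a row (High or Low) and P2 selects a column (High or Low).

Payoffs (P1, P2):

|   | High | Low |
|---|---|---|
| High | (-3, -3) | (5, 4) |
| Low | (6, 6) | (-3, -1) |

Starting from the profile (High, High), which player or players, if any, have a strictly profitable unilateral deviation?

P1 at (High, High) earns -3; deviating to Low yields 6 — a strict improvement.
P2 earns -3; deviating to Low yields 4 — a strict improvement.
Both P1 and P2 have strictly profitable deviations.

Both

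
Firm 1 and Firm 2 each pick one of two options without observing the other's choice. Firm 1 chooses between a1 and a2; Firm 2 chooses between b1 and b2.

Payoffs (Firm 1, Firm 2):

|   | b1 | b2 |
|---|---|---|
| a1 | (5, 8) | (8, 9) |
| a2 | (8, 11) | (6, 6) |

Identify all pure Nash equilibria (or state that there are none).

(a1, b1): Firm 1 prefers a2 (8 > 5); Firm 2 prefers b2 (9 > 8) — not an equilibrium.
(a1, b2): Firm 1 gets 8 ≥ 6 from a2, and Firm 2 gets 9 ≥ 8 from b1 — Nash equilibrium.
(a2, b1): Firm 1 gets 8 ≥ 5 from a1, and Firm 2 gets 11 ≥ 6 from b2 — Nash equilibrium.
(a2, b2): Firm 1 prefers a1 (8 > 6); Firm 2 prefers b1 (11 > 6) — not an equilibrium.

(a1, b2) and (a2, b1)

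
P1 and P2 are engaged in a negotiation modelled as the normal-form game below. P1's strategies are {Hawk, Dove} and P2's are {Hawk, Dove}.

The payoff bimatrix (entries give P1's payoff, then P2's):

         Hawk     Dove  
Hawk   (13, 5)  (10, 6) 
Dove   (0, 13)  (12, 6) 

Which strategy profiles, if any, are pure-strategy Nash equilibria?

(Hawk, Hawk): P2 prefers Dove (6 > 5) — not an equilibrium.
(Hawk, Dove): P1 prefers Dove (12 > 10) — not an equilibrium.
(Dove, Hawk): P1 prefers Hawk (13 > 0) — not an equilibrium.
(Dove, Dove): P2 prefers Hawk (13 > 6) — not an equilibrium.

none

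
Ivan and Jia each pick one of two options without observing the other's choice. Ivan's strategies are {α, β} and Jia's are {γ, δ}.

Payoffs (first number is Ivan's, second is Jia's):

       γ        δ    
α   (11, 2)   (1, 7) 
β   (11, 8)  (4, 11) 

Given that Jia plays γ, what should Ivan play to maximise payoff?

either — both α and β are best responses

Against γ, Ivan earns 11 from α and 11 from β.
So either strategy is a best response.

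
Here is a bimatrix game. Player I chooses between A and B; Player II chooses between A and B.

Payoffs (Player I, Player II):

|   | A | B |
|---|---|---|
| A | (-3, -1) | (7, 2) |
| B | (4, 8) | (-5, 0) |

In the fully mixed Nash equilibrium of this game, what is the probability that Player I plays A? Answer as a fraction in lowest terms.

8/11

Let p be the probability that Player I plays A. In a completely mixed equilibrium, Player II must be indifferent between A and B.
Player II's expected payoff from A is −p + 8(1−p); from B it is 2p.
Setting these equal: −9p + 8 = 2p, so p = 8/11.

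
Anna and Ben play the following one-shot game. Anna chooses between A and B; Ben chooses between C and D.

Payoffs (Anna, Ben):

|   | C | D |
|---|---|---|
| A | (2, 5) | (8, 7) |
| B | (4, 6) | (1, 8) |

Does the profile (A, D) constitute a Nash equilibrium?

At (A, D), Anna earns 8; switching to B would give 1, so Anna has no profitable deviation.
Ben earns 7; switching to C would give 5, so Ben has no profitable deviation.
Neither player can gain by a unilateral deviation, so this profile is a Nash equilibrium.

Yes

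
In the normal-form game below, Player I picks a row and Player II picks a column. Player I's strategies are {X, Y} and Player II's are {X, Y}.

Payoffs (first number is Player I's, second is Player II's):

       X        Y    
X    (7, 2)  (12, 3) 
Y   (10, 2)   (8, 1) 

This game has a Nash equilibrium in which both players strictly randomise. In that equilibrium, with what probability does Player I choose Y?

1/2

Let x be the probability that Player I plays X. In a completely mixed equilibrium, Player II must be indifferent between X and Y.
Player II's expected payoff from X is 2x + 2(1−x); from Y it is 3x + (1−x).
Setting these equal: 2 = 2x + 1, so x = 1/2.
Therefore Player I plays Y with probability 1 − 1/2 = 1/2.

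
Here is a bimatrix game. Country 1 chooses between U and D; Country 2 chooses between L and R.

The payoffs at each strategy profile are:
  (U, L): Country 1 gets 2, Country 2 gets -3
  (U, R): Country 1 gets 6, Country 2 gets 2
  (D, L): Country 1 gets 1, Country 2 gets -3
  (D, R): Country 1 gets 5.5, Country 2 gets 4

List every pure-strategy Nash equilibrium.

(U, L): Country 2 prefers R (2 > -3) — not an equilibrium.
(U, R): Country 1 gets 6 ≥ 5.5 from D, and Country 2 gets 2 ≥ -3 from L — Nash equilibrium.
(D, L): Country 1 prefers U (2 > 1); Country 2 prefers R (4 > -3) — not an equilibrium.
(D, R): Country 1 prefers U (6 > 5.5) — not an equilibrium.

(U, R)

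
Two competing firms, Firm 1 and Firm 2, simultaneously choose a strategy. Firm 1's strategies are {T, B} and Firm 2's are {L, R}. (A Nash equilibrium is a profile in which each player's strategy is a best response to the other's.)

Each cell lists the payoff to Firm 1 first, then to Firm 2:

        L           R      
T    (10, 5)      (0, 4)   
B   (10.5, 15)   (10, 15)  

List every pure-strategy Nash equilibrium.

(T, L): Firm 1 prefers B (10.5 > 10) — not an equilibrium.
(T, R): Firm 1 prefers B (10 > 0); Firm 2 prefers L (5 > 4) — not an equilibrium.
(B, L): Firm 1 gets 10.5 ≥ 10 from T, and Firm 2 gets 15 ≥ 15 from R — Nash equilibrium.
(B, R): Firm 1 gets 10 ≥ 0 from T, and Firm 2 gets 15 ≥ 15 from L — Nash equilibrium.

(B, L) and (B, R)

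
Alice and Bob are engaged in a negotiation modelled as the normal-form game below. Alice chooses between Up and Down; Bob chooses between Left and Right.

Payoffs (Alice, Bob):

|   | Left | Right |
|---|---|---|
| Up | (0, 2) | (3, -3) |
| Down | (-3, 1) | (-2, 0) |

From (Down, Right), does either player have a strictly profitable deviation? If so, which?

Alice at (Down, Right) earns -2; deviating to Up yields 3 — a strict improvement.
Bob earns 0; deviating to Left yields 1 — a strict improvement.
Both Alice and Bob have strictly profitable deviations.

Both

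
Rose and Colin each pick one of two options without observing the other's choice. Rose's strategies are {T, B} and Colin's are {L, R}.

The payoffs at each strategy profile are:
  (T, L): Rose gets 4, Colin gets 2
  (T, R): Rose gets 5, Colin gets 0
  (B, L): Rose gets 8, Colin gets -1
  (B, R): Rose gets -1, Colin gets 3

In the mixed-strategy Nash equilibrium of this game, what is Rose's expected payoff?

First find q, the probability Colin plays L, from Rose's indifference between T and B: 4q + 5(1−q) = 8q − (1−q), giving q = 3/5.
Since Rose is indifferent in equilibrium, Rose's expected payoff equals the payoff from either row against (3/5, 2/5). Using T: 4(3/5) + 5(2/5) = 22/5.

22/5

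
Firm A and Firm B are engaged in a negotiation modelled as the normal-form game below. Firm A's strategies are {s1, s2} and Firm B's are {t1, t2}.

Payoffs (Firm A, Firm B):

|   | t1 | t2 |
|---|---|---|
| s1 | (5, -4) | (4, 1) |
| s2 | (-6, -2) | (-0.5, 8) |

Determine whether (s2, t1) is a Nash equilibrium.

At (s2, t1), Firm A earns -6; switching to s1 would give 5, so Firm A would deviate.
Firm B earns -2; switching to t2 would give 8, so Firm B would deviate.
Since at least one player can profitably deviate, this is not a Nash equilibrium.

No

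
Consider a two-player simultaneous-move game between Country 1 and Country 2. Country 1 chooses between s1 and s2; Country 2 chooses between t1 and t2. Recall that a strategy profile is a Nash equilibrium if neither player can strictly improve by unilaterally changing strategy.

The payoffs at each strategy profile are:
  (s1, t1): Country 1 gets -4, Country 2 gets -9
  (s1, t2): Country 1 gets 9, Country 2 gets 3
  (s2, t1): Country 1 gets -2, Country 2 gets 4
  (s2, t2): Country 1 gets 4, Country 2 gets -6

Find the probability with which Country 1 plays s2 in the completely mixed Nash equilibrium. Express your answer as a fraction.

Let x be the probability that Country 1 plays s1. In a completely mixed equilibrium, Country 2 must be indifferent between t1 and t2.
Country 2's expected payoff from t1 is −9x + 4(1−x); from t2 it is 3x − 6(1−x).
Setting these equal: −13x + 4 = 9x − 6, so x = 5/11.
Therefore Country 1 plays s2 with probability 1 − 5/11 = 6/11.

6/11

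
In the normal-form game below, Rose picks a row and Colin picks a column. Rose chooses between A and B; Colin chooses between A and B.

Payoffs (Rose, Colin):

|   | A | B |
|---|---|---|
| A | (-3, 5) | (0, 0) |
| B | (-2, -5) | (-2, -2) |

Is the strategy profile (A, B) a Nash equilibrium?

At (A, B), Rose earns 0; switching to B would give -2, so Rose has no profitable deviation.
Colin earns 0; switching to A would give 5, so Colin would deviate.
Since at least one player can profitably deviate, this is not a Nash equilibrium.

No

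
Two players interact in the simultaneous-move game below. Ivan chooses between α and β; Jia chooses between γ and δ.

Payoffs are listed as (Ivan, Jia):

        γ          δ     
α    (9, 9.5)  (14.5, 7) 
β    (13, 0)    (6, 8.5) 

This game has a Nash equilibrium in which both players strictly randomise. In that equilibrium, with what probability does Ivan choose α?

Let p be the probability that Ivan plays α. In a completely mixed equilibrium, Jia must be indifferent between γ and δ.
Jia's expected payoff from γ is 9.5p; from δ it is 7p + 8.5(1−p).
Setting these equal: 9.5p = −1.5p + 8.5, so p = 17/22.

17/22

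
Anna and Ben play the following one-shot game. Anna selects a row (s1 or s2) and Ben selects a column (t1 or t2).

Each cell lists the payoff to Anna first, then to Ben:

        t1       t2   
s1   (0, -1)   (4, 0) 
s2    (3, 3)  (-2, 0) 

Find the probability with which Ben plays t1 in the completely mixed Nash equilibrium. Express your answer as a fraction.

2/3

Let c be the probability that Ben plays t1. In a completely mixed equilibrium, Anna must be indifferent between s1 and s2.
Anna's expected payoff from s1 is 4(1−c); from s2 it is 3c − 2(1−c).
Setting these equal: −4c + 4 = 5c − 2, so c = 2/3.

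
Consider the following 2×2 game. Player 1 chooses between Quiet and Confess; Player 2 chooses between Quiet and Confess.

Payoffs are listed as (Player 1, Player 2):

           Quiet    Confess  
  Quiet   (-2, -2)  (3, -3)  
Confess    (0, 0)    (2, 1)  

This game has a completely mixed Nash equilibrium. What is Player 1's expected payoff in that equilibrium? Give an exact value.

First find y, the probability Player 2 plays Quiet, from Player 1's indifference between Quiet and Confess: −2y + 3(1−y) = 2(1−y), giving y = 1/3.
Since Player 1 is indifferent in equilibrium, Player 1's expected payoff equals the payoff from either row against (1/3, 2/3). Using Quiet: −2(1/3) + 3(2/3) = 4/3.

4/3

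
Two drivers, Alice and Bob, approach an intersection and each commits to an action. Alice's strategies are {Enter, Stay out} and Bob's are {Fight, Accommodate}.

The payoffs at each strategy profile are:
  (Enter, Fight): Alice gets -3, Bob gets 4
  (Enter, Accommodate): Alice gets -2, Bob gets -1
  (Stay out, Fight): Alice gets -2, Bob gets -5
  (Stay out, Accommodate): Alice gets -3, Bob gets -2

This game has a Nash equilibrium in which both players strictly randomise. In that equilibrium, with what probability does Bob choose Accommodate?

Let c be the probability that Bob plays Fight. In a completely mixed equilibrium, Alice must be indifferent between Enter and Stay out.
Alice's expected payoff from Enter is −3c − 2(1−c); from Stay out it is −2c − 3(1−c).
Setting these equal: −c − 2 = c − 3, so c = 1/2.
Therefore Bob plays Accommodate with probability 1 − 1/2 = 1/2.

1/2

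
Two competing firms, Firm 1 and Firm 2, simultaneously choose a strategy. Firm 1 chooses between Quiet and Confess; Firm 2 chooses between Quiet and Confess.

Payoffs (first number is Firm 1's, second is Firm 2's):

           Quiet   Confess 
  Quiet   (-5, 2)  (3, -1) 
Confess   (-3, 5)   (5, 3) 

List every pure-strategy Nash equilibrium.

(Confess, Quiet)

(Quiet, Quiet): Firm 1 prefers Confess (-3 > -5) — not an equilibrium.
(Quiet, Confess): Firm 1 prefers Confess (5 > 3); Firm 2 prefers Quiet (2 > -1) — not an equilibrium.
(Confess, Quiet): Firm 1 gets -3 ≥ -5 from Quiet, and Firm 2 gets 5 ≥ 3 from Confess — Nash equilibrium.
(Confess, Confess): Firm 2 prefers Quiet (5 > 3) — not an equilibrium.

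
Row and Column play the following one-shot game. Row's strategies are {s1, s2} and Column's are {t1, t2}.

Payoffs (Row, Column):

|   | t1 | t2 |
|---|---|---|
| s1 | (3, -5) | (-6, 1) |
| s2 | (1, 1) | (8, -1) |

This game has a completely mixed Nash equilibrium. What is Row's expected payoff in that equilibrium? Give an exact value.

First find y, the probability Column plays t1, from Row's indifference between s1 and s2: 3y − 6(1−y) = y + 8(1−y), giving y = 7/8.
Since Row is indifferent in equilibrium, Row's expected payoff equals the payoff from either row against (7/8, 1/8). Using s1: 3(7/8) − 6(1/8) = 15/8.

15/8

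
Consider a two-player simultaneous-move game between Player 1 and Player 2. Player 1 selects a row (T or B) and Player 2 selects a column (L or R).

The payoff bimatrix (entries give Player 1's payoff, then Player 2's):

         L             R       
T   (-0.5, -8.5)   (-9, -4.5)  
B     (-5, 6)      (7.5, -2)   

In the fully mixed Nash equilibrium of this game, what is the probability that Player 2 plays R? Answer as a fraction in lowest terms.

3/14

Let y be the probability that Player 2 plays L. In a completely mixed equilibrium, Player 1 must be indifferent between T and B.
Player 1's expected payoff from T is −0.5y − 9(1−y); from B it is −5y + 7.5(1−y).
Setting these equal: 8.5y − 9 = −12.5y + 7.5, so y = 11/14.
Therefore Player 2 plays R with probability 1 − 11/14 = 3/14.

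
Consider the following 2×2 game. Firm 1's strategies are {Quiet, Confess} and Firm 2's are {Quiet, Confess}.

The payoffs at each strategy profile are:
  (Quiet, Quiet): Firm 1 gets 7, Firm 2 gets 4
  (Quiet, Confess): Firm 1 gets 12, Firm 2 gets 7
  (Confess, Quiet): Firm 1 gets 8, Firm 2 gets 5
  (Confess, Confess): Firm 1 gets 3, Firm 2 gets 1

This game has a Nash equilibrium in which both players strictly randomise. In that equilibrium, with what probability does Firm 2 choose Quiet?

9/10

Let c be the probability that Firm 2 plays Quiet. In a completely mixed equilibrium, Firm 1 must be indifferent between Quiet and Confess.
Firm 1's expected payoff from Quiet is 7c + 12(1−c); from Confess it is 8c + 3(1−c).
Setting these equal: −5c + 12 = 5c + 3, so c = 9/10.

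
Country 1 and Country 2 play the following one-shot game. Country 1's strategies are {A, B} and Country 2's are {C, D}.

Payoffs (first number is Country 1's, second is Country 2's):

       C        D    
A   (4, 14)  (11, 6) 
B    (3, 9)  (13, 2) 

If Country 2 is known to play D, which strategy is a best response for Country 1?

B

Against D, Country 1 earns 11 from A and 13 from B.
So B is the best response.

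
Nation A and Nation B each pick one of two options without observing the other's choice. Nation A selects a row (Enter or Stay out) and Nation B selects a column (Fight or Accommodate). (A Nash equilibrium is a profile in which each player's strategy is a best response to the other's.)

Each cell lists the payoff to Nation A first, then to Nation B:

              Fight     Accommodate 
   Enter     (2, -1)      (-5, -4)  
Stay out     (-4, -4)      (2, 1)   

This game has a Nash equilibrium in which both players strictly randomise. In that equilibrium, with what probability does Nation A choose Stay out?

Let p be the probability that Nation A plays Enter. In a completely mixed equilibrium, Nation B must be indifferent between Fight and Accommodate.
Nation B's expected payoff from Fight is −p − 4(1−p); from Accommodate it is −4p + (1−p).
Setting these equal: 3p − 4 = −5p + 1, so p = 5/8.
Therefore Nation A plays Stay out with probability 1 − 5/8 = 3/8.

3/8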